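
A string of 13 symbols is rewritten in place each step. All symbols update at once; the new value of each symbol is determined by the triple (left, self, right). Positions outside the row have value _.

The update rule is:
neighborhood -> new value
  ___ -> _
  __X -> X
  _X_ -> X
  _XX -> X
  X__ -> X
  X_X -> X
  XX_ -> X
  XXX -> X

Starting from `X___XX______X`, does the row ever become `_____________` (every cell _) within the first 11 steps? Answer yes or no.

no

step 1: XX_XXXX____XX
step 2: XXXXXXXX__XXX
step 3: XXXXXXXXXXXXX
step 4: XXXXXXXXXXXXX  (fixed point — unchanged through step 11)
step 11 is XXXXXXXXXXXXX, still not uniform _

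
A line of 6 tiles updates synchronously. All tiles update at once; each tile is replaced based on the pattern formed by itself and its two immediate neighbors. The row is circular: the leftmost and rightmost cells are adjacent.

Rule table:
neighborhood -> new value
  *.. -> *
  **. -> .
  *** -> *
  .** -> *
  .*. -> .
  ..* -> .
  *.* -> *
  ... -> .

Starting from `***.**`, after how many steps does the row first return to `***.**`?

6

**.***
*.****
.*****
*****.
****.*
***.**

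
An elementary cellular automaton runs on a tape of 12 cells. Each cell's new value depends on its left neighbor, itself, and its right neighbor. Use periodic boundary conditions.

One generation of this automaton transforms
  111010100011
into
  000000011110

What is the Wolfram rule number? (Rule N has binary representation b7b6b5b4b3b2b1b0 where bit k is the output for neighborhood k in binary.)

position 0: 111 → 0  (bit 7 = 0)
position 2: 110 → 0  (bit 6 = 0)
position 3: 101 → 0  (bit 5 = 0)
position 7: 100 → 1  (bit 4 = 1)
position 10: 011 → 1  (bit 3 = 1)
position 4: 010 → 0  (bit 2 = 0)
position 9: 001 → 1  (bit 1 = 1)
position 8: 000 → 1  (bit 0 = 1)
bits b7..b0 = 00011011 = 27

27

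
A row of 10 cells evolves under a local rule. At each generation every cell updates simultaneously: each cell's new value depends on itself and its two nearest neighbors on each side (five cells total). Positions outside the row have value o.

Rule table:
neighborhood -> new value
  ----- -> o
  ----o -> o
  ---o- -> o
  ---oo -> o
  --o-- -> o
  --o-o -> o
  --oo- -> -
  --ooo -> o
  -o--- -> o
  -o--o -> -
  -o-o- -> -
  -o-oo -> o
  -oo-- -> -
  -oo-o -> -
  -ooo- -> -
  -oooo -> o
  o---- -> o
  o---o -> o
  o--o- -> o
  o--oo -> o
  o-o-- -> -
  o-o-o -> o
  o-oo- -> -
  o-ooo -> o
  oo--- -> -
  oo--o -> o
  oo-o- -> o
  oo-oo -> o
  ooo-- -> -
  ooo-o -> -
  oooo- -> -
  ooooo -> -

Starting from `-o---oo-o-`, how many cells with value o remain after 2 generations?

6

o-ooo--ooo
-oo--oooo-
count of o: 6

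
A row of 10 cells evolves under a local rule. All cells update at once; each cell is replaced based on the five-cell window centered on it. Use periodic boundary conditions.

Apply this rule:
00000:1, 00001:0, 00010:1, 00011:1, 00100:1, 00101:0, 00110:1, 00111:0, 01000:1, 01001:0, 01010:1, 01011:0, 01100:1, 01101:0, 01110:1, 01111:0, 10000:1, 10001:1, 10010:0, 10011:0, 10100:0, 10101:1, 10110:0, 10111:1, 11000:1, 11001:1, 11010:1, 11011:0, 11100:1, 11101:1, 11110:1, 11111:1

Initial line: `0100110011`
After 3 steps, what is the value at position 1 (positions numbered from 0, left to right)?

step 1: 1000111010
step 2: 0111011111
step 3: 0111010111
position 1 holds 1

1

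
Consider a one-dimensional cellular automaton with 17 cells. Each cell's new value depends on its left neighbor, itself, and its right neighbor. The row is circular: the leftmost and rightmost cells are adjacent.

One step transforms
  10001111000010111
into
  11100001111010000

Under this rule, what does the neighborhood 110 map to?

At position 0 the neighborhood is 110; the next row has 1 there.

1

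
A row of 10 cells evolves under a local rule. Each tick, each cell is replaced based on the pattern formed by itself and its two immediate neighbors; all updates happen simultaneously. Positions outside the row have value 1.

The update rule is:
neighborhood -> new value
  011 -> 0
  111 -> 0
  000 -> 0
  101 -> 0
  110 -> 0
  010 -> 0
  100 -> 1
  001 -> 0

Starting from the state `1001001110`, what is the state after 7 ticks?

tick 1: 0100100000
tick 2: 0010010000
tick 3: 1001001000
tick 4: 0100100100
tick 5: 0010010010
tick 6: 1001001000  (repeats tick 3; period 3)
tick 7: 0100100100

0100100100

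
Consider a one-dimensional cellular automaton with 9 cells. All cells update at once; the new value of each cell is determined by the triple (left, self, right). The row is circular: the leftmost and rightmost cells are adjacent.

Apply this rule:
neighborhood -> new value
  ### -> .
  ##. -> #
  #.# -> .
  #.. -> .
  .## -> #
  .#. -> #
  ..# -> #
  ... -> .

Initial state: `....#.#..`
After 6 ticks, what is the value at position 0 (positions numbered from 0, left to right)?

#

tick 1: ...##.#..
tick 2: ..###.#..
tick 3: .##.#.#..
tick 4: ###.#.#..
tick 5: #.#.#.#.#
tick 6: #.#.#.#.#
position 0 holds #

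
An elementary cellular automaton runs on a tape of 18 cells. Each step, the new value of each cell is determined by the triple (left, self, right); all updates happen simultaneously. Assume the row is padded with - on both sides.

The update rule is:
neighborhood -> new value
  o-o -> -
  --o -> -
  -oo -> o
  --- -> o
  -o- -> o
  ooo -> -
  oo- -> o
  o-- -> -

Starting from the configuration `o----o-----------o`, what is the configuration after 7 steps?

o-oo-o-o-o-o-o-o-o

step 1: o-oo-o-ooooooooo-o
step 2: o-oo-o-o-------o-o
step 3: o-oo-o-o-ooooo-o-o
step 4: o-oo-o-o-o---o-o-o
step 5: o-oo-o-o-o-o-o-o-o
step 6: o-oo-o-o-o-o-o-o-o  (fixed point — unchanged through step 7)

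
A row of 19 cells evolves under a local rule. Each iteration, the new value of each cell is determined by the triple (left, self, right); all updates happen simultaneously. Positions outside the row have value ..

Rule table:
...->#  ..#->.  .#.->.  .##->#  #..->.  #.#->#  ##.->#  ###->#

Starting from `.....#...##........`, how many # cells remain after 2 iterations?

16

####...#.##.#######
####.#..###########
count of #: 16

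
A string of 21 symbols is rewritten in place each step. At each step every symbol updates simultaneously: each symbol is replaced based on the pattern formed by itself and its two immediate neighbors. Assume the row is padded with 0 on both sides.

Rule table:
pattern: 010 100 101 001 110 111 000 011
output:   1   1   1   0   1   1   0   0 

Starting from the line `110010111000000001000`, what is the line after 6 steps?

000000110110111000001

step 1: 011011011100000001100
step 2: 001101101110000000110
step 3: 000110110111000000011
step 4: 000011011011100000001
step 5: 000001101101110000001
step 6: 000000110110111000001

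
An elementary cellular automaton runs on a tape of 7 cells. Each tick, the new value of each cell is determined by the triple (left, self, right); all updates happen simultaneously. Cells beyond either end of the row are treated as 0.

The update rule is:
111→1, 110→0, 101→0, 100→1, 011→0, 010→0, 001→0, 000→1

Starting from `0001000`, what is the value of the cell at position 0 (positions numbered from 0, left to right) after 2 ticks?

0

1100111
0010010
position 0 holds 0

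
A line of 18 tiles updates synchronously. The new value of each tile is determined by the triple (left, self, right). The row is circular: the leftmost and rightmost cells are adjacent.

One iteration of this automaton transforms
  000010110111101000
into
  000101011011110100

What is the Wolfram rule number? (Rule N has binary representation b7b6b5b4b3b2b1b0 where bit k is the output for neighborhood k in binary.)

position 10: 111 → 1  (bit 7 = 1)
position 7: 110 → 1  (bit 6 = 1)
position 5: 101 → 1  (bit 5 = 1)
position 15: 100 → 1  (bit 4 = 1)
position 6: 011 → 0  (bit 3 = 0)
position 4: 010 → 0  (bit 2 = 0)
position 3: 001 → 1  (bit 1 = 1)
position 0: 000 → 0  (bit 0 = 0)
bits b7..b0 = 11110010 = 242

242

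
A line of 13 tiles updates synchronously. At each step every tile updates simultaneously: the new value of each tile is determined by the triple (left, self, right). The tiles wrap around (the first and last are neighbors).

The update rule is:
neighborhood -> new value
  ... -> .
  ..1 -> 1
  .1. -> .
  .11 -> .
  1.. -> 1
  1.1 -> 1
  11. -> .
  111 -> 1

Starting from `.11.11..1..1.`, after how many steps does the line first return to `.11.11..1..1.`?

1..1..11.11.1
.11.11..1..1.

2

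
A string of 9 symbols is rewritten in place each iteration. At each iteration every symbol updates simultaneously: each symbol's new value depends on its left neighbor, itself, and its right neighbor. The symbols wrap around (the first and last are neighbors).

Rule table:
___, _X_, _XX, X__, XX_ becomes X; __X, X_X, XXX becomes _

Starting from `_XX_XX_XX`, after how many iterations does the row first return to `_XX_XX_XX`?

1

iteration 1: _XX_XX_XX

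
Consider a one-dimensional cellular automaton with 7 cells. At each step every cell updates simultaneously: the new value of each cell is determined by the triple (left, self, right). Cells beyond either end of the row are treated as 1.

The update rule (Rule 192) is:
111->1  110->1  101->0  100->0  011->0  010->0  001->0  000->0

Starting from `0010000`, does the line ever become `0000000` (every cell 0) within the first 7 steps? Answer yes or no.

step 1: 0000000
all cells are 0 at step 1

yes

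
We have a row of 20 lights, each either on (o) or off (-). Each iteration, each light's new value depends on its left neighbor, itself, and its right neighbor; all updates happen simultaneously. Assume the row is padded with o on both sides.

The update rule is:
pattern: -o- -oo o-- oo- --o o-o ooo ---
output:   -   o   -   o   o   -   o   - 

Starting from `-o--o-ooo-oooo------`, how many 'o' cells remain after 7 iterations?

17

---o--ooo-oooo-----o
--o--oooo-oooo----oo
-o--ooooo-oooo---ooo
---oooooo-oooo--oooo
--ooooooo-oooo-ooooo
-oooooooo-oooo-ooooo
-oooooooo-oooo-ooooo
count of o: 17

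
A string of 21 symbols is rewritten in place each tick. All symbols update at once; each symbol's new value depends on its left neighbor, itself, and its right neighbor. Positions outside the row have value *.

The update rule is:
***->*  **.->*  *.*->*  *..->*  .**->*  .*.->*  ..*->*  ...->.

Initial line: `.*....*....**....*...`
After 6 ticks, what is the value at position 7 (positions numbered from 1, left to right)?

*

tick 1: ***..***..****..***.*
tick 2: *********************
tick 3: *********************  (fixed point — unchanged through tick 6)
position 7 holds *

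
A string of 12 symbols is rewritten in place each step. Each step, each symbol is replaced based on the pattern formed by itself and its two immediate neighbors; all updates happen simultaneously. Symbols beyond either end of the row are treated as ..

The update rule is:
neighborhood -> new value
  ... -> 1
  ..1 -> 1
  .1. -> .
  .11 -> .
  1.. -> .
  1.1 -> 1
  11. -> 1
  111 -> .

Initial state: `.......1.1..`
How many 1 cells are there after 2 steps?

3

1111111.1..1
......11..1.
count of 1: 3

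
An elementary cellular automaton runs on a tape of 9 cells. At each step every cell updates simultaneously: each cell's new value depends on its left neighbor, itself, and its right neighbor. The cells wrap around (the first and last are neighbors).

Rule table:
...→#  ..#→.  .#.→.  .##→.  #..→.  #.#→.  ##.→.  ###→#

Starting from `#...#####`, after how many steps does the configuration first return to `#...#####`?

6

..#..####
......##.
#####....
.###..##.
..#......
#...#####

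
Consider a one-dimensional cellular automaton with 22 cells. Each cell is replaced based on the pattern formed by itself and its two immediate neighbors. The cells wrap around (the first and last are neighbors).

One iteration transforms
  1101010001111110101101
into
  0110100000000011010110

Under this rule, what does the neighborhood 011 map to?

At position 9 the neighborhood is 011; the next row has 0 there.

0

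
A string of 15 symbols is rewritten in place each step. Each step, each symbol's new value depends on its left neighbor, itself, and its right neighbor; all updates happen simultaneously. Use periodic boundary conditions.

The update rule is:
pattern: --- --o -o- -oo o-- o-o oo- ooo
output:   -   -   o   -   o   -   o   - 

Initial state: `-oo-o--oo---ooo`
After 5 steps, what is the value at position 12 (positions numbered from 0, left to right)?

--o-oo--oo----o
o-o--oo--oo---o
o-oo--oo--oo---
o--oo--oo--oo--
oo--oo--oo--oo-
position 12 holds o

o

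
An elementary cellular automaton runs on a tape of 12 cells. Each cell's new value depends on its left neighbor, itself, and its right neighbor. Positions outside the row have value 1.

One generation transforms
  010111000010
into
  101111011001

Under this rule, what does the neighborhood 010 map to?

0

At position 1 the neighborhood is 010; the next row has 0 there.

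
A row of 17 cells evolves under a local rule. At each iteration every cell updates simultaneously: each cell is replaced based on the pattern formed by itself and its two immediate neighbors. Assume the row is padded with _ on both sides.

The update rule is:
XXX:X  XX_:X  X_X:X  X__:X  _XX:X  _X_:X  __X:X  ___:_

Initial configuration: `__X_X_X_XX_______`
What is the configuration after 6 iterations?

_XXXXXXXXXX______
XXXXXXXXXXXX_____
XXXXXXXXXXXXX____
XXXXXXXXXXXXXX___
XXXXXXXXXXXXXXX__
XXXXXXXXXXXXXXXX_

XXXXXXXXXXXXXXXX_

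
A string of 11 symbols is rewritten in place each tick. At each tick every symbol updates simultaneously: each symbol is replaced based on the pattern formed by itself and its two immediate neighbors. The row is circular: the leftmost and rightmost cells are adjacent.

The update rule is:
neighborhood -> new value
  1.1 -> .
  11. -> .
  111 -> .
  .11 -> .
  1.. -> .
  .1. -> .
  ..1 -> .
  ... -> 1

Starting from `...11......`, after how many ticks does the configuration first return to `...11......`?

11....11111
...11......

2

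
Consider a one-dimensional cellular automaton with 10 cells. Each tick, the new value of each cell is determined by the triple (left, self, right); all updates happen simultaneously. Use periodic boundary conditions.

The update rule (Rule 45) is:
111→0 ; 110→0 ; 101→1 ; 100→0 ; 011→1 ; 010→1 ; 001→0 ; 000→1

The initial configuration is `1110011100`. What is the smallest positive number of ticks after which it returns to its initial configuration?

30

1000010000
1011010110
1110111101
0001100011
0101001010
0111001110
0100001000
0101101011
1111011110
1000110001
0010100101
0011100111
0010000100
1010110101
0111101111
1100011000
1001010010
1001110011
0001000010
1101011010
1011110111
0110001100
0100101001
1100111001
0000100001
0110101101
1101111011
0011000110
1010010100
1110011100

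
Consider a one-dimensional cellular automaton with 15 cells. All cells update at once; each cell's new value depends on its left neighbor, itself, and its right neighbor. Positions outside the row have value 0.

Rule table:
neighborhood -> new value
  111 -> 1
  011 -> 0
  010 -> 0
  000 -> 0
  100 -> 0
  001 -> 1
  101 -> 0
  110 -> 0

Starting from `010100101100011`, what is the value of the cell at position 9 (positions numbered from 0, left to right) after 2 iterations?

0

iteration 1: 100001000000100
iteration 2: 000010000001000
position 9 holds 0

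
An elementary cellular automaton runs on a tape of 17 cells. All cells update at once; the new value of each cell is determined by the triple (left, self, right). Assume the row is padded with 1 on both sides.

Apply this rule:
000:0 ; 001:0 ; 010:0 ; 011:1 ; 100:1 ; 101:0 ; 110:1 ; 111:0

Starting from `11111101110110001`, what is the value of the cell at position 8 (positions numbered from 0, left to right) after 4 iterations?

0

00000101010111001
10000000000101101
11000000000001101
01100000000001101
position 8 holds 0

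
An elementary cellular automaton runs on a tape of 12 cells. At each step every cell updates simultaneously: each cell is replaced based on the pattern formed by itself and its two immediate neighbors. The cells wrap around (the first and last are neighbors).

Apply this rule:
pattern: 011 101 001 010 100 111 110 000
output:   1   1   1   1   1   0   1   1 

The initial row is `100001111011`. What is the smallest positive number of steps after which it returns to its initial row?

111111001110
100001111011

2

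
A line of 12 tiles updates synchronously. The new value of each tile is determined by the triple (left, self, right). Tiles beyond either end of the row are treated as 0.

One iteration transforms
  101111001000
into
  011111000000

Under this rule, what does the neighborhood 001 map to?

0

At position 7 the neighborhood is 001; the next row has 0 there.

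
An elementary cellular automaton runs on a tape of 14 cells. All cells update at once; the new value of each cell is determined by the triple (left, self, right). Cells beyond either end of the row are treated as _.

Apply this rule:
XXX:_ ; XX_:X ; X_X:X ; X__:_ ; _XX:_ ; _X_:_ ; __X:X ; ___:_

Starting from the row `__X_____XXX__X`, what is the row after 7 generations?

_X__X_X_______

_X_____X__X_X_
X_____X__X_X__
_____X__X_X___
____X__X_X____
___X__X_X_____
__X__X_X______
_X__X_X_______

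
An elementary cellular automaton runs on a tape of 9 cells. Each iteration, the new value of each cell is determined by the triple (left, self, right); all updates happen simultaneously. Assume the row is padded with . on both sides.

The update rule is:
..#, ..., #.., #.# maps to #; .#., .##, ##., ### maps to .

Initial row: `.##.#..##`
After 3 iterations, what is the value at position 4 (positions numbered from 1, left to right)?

#

#..#.##..
.##.#..##  (repeats iteration 0; period 2)
iteration 3: #..#.##..
position 4 holds #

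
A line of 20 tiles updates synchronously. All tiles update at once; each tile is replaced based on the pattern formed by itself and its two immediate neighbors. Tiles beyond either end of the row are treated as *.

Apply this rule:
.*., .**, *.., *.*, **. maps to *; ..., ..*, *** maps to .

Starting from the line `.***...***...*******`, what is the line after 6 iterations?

...***...*****.*.**.

**.**..*.**..*......
.*****.*****.**.....
**...***...*****....
.**..*.**..*...**...
****.*****.**..***..
...***...*****.*.**.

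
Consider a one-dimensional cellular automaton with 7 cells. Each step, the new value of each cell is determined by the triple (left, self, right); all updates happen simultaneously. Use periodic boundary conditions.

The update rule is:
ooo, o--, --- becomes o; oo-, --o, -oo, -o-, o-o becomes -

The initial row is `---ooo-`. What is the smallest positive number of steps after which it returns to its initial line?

oo--o-o
o-o----
---ooo-

3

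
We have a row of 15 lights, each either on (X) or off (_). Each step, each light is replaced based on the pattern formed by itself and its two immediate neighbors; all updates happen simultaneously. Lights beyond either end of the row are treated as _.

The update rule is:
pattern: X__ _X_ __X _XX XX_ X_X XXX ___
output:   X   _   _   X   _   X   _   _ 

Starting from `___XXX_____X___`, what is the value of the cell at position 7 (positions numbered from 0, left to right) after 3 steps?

_

___X__X_____X__
____X__X_____X_
_____X__X_____X
position 7 holds _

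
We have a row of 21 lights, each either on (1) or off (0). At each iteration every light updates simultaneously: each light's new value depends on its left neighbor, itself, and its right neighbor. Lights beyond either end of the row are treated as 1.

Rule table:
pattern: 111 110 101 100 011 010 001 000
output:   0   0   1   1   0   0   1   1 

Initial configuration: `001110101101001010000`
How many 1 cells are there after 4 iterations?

110001010010110101111
001110101101001010000  (repeats iteration 0; period 2)
iteration 4: 001110101101001010000
count of 1: 9

9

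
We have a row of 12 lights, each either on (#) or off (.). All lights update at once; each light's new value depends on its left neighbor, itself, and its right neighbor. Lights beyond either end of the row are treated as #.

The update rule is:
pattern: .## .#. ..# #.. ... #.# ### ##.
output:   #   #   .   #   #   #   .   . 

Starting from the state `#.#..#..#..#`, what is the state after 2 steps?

##..##.##.##

.###.##.##.#
##..##.##.##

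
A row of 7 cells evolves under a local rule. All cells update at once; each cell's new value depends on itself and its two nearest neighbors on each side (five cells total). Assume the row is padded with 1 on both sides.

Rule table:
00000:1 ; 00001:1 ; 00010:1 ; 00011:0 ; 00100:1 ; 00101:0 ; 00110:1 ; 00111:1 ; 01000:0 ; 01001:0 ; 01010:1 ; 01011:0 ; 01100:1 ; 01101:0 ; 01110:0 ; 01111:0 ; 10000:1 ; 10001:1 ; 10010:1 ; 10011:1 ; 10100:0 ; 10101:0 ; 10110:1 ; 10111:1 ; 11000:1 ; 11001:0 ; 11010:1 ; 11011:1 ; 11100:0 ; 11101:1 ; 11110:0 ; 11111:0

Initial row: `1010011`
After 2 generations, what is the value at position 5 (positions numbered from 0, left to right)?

generation 1: 1100110
generation 2: 0001101
position 5 holds 0

0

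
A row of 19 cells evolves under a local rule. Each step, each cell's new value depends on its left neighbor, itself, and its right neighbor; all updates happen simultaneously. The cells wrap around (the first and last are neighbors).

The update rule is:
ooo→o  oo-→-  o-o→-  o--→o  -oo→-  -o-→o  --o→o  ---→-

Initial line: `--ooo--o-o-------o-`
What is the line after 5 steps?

step 1: -o-o-ooo-oo-----ooo
step 2: -o-o--o----o---o-o-
step 3: oo-ooooo--ooo-oo-oo
step 4: o---ooo-oo-o------o
step 5: -o-o-o-----oo----o-

-o-o-o-----oo----o-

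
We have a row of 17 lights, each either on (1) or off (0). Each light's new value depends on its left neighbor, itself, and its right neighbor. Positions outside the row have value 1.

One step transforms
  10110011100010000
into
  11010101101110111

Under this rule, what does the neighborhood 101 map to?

1

At position 1 the neighborhood is 101; the next row has 1 there.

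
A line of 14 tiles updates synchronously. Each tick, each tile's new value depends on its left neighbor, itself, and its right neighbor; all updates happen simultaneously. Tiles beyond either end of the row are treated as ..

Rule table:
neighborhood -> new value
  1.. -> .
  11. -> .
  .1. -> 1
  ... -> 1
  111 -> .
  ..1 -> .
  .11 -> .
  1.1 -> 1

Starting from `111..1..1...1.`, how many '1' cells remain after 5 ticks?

.....1..1.1.1.
1111.1..11111.
....11........
111....1111111
....11........
count of 1: 2

2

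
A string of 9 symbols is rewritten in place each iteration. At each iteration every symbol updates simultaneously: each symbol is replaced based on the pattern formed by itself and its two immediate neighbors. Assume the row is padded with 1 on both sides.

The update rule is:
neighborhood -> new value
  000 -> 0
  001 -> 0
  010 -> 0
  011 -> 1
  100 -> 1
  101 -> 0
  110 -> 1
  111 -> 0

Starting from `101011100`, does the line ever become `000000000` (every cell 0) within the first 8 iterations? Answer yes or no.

no

iteration 1: 100010110
iteration 2: 110000110
iteration 3: 011000110
iteration 4: 011100110
iteration 5: 010110110
iteration 6: 000110110
iteration 7: 100110110
iteration 8: 110110110
iteration 8 is 110110110, still not uniform 0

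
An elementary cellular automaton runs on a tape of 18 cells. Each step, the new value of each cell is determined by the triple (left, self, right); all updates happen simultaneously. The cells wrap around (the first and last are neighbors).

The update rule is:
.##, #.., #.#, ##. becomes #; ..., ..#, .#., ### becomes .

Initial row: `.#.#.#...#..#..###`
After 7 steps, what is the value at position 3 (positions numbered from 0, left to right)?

#.#.#.#...#..#.#.#
##.#.#.#...#..#.##
.##.#.#.#...#..##.
.###.#.#.#...#.###
##.##.#.#.#...##.#
.#####.#.#.#..####
##...##.#.#.#.#..#
position 3 holds .

.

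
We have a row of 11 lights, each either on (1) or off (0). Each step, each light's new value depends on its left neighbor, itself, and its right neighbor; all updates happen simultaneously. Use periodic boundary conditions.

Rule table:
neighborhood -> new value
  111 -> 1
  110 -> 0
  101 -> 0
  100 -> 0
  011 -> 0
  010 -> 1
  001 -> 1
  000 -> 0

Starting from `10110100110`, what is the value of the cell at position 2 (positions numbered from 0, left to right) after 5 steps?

step 1: 10000101000
step 2: 10001101001
step 3: 00010001010
step 4: 00110011010
step 5: 01000100010
position 2 holds 0

0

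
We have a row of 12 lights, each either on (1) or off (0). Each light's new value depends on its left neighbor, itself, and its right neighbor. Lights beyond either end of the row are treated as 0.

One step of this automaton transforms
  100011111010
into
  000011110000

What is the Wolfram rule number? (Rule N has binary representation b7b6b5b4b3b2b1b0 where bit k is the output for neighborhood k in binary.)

136

position 5: 111 → 1  (bit 7 = 1)
position 8: 110 → 0  (bit 6 = 0)
position 9: 101 → 0  (bit 5 = 0)
position 1: 100 → 0  (bit 4 = 0)
position 4: 011 → 1  (bit 3 = 1)
position 0: 010 → 0  (bit 2 = 0)
position 3: 001 → 0  (bit 1 = 0)
position 2: 000 → 0  (bit 0 = 0)
bits b7..b0 = 10001000 = 136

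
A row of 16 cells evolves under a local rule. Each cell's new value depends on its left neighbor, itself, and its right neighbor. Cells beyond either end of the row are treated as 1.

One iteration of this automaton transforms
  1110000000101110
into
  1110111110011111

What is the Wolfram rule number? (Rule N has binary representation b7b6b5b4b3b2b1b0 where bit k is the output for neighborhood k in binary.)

position 0: 111 → 1  (bit 7 = 1)
position 2: 110 → 1  (bit 6 = 1)
position 11: 101 → 1  (bit 5 = 1)
position 3: 100 → 0  (bit 4 = 0)
position 12: 011 → 1  (bit 3 = 1)
position 10: 010 → 0  (bit 2 = 0)
position 9: 001 → 0  (bit 1 = 0)
position 4: 000 → 1  (bit 0 = 1)
bits b7..b0 = 11101001 = 233

233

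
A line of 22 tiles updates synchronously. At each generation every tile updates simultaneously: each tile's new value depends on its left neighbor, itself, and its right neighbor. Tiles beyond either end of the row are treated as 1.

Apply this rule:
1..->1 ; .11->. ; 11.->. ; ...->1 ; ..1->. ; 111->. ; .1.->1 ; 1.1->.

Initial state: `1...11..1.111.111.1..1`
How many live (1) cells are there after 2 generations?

generation 1: .11...1.1.........11..
generation 2: ...11.1.111111111...1.
count of 1: 13

13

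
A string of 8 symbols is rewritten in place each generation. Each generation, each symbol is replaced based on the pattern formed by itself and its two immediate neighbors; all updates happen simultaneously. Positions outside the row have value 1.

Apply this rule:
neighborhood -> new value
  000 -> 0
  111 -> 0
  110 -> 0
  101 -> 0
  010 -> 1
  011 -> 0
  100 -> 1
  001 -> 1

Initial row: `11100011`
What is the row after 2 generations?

10110111

00010100
10110111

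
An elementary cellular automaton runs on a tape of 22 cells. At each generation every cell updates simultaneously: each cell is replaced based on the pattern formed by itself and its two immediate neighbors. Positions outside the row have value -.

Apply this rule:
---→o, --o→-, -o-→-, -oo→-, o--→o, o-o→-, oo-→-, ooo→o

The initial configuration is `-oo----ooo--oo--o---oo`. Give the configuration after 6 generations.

generation 1: ---ooo--o-o---o--oo---
generation 2: oo--o-o----oo--o---ooo
generation 3: --o----ooo---o--oo--o-
generation 4: o--ooo--o-oo--o---o--o
generation 5: -o--o-o-----o--oo--o--
generation 6: --o----oooo--o---o--oo

--o----oooo--o---o--oo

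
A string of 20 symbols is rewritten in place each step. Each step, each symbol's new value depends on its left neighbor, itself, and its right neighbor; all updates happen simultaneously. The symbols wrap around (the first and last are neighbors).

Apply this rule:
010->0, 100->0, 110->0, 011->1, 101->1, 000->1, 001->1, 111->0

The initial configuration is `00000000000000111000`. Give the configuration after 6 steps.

11100000000000000000

step 1: 11111111111111100011
step 2: 00000000000000001110
step 3: 11111111111111111000
step 4: 10000000000000000011
step 5: 00111111111111111110
step 6: 11100000000000000000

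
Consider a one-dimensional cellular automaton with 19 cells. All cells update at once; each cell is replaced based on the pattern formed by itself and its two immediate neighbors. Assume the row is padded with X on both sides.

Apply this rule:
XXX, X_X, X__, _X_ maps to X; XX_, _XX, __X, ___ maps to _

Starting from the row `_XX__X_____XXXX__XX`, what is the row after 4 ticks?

tick 1: X__X_XX_____XX_X__X
tick 2: _X_XX__X______XXX__
tick 3: XXX__X_XX______X_X_
tick 4: XX_X_XX__X_____XXXX

XX_X_XX__X_____XXXX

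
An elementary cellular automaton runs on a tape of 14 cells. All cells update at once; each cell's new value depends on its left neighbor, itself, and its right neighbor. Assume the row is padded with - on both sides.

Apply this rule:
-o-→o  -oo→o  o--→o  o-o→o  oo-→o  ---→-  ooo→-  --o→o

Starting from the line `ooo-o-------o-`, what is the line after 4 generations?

generation 1: o-oooo-----ooo
generation 2: ooo--oo---oo-o
generation 3: o-oooooo-ooooo
generation 4: ooo----ooo---o

ooo----ooo---o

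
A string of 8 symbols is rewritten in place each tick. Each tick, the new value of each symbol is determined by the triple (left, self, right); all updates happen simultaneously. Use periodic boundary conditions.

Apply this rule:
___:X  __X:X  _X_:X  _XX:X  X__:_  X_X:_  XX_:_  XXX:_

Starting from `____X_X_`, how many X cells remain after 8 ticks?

2

XXXXX_X_
X_____X_
X_XXXXX_
X_X_____
X_X_XXXX
__X_X___
XXX_X_XX
____X_X_
count of X: 2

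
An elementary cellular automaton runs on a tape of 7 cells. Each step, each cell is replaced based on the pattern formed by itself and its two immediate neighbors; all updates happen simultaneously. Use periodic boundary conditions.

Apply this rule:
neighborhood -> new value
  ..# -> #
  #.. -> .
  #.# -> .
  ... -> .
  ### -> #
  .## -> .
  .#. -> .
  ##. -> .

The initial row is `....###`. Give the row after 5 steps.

...#.#.
..#....
.#.....
#......
......#

......#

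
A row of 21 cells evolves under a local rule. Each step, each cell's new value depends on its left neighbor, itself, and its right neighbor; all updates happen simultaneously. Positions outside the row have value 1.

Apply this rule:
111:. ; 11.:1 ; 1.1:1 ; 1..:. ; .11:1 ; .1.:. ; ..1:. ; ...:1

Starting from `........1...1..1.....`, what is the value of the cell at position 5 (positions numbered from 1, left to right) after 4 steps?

.111111...1......111.
11....1.1...1111.1.11
.1.11..1..1.1..11.11.
1.111......1...111111
position 5 holds 1

1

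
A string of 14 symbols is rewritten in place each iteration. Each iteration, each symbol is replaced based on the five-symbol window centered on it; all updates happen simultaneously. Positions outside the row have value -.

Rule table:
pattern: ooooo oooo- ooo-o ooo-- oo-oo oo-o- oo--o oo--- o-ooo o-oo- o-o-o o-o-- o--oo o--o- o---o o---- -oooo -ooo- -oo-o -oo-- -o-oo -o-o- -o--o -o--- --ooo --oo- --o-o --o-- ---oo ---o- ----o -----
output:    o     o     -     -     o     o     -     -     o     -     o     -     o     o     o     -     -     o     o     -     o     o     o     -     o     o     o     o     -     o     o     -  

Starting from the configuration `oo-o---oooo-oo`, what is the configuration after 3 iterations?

o--oo-oooo----

ooo--o-o-o-o--
oo--ooooooo---
o--oo-oooo----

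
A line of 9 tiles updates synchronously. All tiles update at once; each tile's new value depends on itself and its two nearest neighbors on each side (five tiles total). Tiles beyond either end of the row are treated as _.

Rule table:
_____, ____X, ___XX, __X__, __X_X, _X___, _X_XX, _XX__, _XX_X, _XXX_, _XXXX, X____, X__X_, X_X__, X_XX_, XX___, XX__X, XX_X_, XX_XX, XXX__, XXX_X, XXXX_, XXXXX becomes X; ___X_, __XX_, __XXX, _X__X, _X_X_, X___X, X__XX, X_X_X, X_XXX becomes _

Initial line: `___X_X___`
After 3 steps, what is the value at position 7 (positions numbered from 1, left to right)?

XX_X_XXXX
_XX_X_XXX
X_XX_X_XX
position 7 holds _

_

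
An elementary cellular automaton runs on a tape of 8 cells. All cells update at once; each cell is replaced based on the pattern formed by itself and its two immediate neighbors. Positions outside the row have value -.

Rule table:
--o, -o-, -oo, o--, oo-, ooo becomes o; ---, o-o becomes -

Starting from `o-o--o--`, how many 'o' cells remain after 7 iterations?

7

o-ooooo-
o-oooooo
o-oooooo  (fixed point — unchanged through iteration 7)
count of o: 7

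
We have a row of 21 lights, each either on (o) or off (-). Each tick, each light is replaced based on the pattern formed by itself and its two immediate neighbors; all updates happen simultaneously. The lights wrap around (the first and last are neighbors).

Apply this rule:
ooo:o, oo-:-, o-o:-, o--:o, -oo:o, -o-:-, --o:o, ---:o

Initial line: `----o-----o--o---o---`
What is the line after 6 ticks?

-oooo--o--oo--oooooo-

oooo-ooooo-oo-ooo-ooo
ooo--oooo--o--oo--ooo
oo-ooooo-oo-ooo-ooooo
o--oooo--o--oo--ooooo
-ooooo-oo-ooo-ooooooo
-oooo--o--oo--oooooo-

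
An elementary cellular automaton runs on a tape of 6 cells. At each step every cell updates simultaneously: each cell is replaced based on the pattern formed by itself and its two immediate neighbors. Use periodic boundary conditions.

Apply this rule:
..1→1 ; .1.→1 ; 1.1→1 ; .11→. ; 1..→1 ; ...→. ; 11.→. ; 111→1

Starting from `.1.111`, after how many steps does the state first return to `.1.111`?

111.1.
.1.111

2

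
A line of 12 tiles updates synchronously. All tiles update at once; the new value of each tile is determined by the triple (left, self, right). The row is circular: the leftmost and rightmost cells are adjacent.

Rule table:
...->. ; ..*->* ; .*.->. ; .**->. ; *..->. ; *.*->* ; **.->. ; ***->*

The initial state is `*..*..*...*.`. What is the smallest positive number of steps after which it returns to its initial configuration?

12

..*..*...*.*
.*..*...*.*.
*..*...*.*..
..*...*.*..*
.*...*.*..*.
*...*.*..*..
...*.*..*..*
..*.*..*..*.
.*.*..*..*..
*.*..*..*...
.*..*..*...*
*..*..*...*.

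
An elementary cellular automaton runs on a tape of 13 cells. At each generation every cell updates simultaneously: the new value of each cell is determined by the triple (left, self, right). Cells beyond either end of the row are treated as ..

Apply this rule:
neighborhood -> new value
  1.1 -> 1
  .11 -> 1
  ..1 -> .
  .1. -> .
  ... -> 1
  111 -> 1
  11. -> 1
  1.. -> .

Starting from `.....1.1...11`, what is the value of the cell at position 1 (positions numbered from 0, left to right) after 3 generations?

1111..1..1.11
1111......111
1111.1111.111
position 1 holds 1

1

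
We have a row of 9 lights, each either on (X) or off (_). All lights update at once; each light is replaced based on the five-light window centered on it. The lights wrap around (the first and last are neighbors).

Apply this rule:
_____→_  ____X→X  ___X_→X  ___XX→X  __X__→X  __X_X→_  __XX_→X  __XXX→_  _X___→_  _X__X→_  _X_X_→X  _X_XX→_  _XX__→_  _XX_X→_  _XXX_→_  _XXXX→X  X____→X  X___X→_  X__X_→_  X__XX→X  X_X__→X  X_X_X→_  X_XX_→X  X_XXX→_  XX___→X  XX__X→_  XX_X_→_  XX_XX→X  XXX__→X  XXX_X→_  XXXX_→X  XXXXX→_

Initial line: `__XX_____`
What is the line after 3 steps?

XXX_XX___
___XX_X_X
__XX___XX

__XX___XX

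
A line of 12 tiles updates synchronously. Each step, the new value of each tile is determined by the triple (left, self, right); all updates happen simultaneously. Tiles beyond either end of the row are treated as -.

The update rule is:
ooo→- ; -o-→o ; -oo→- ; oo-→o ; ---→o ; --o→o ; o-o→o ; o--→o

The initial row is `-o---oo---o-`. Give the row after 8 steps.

-oo--------o

ooooo-oooooo
----oo-----o
oooo-ooooooo
---oo------o
ooo-oooooooo
--oo-------o
oo-ooooooooo
-oo--------o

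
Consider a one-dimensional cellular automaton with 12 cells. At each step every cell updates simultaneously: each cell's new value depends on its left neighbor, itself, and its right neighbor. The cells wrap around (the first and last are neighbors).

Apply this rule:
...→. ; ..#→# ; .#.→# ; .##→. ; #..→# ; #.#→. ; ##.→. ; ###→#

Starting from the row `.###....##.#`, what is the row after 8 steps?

#.#.#.#.#.#.

..#.#..#...#
###.#####.##
##...###...#
#.#.#.#.#.#.
#.#.#.#.#.#.  (fixed point — unchanged through step 8)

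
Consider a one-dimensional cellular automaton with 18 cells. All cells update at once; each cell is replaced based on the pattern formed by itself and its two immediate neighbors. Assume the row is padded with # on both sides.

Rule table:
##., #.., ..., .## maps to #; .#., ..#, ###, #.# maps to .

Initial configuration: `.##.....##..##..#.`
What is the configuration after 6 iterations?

.######.###.###...
.#....#.#.#.#.###.
..###.........#.#.
#.#.#########.....
#...#.......#####.
###..######.#...#.

###..######.#...#.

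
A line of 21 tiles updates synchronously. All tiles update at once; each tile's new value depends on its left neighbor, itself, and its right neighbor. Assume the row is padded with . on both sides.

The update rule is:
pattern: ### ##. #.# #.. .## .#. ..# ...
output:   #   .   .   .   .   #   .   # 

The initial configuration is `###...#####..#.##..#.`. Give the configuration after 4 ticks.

.#..#.#.#..#.#..#..#.

.#..#..###...#.....#.
.#..#...#..#.#.###.#.
.#..#.#.#..#.#..#..#.
.#..#.#.#..#.#..#..#.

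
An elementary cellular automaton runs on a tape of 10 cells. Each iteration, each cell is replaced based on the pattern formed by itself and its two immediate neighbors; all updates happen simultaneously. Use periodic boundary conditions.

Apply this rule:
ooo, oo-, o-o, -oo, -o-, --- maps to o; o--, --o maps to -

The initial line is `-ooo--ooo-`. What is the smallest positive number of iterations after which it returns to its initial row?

-ooo--ooo-

1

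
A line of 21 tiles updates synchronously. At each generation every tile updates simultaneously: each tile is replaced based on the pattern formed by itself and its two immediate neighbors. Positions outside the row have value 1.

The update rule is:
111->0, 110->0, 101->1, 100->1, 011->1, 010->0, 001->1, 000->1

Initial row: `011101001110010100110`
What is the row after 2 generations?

001101100111010110011

110010111001101011101
001101100111010110011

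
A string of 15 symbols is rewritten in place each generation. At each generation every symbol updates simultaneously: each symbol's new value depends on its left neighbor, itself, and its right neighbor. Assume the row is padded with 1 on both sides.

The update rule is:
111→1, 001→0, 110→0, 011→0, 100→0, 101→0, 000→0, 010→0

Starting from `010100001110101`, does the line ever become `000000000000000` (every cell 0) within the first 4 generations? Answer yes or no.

yes

000000000100000
000000000000000
all cells are 0 at generation 2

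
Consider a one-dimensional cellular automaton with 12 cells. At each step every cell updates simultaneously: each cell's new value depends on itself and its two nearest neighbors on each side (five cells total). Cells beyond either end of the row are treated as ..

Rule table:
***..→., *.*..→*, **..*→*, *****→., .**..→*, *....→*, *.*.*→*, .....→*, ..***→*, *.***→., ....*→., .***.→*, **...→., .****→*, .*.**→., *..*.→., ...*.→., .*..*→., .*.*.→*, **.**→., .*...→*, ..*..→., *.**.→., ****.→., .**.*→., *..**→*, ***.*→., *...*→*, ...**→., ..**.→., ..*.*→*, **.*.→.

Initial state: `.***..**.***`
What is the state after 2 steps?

.**.**....*.
.....*.*...*

.....*.*...*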